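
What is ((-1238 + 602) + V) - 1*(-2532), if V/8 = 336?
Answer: 4584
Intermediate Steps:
V = 2688 (V = 8*336 = 2688)
((-1238 + 602) + V) - 1*(-2532) = ((-1238 + 602) + 2688) - 1*(-2532) = (-636 + 2688) + 2532 = 2052 + 2532 = 4584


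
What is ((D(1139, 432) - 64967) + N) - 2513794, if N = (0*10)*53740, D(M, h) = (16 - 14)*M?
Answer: -2576483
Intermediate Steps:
D(M, h) = 2*M
N = 0 (N = 0*53740 = 0)
((D(1139, 432) - 64967) + N) - 2513794 = ((2*1139 - 64967) + 0) - 2513794 = ((2278 - 64967) + 0) - 2513794 = (-62689 + 0) - 2513794 = -62689 - 2513794 = -2576483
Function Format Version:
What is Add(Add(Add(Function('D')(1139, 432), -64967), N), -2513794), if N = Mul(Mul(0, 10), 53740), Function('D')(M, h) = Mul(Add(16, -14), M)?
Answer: -2576483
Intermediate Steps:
Function('D')(M, h) = Mul(2, M)
N = 0 (N = Mul(0, 53740) = 0)
Add(Add(Add(Function('D')(1139, 432), -64967), N), -2513794) = Add(Add(Add(Mul(2, 1139), -64967), 0), -2513794) = Add(Add(Add(2278, -64967), 0), -2513794) = Add(Add(-62689, 0), -2513794) = Add(-62689, -2513794) = -2576483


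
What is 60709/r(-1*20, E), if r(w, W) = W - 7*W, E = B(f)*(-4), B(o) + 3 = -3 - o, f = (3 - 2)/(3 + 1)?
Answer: -60709/150 ≈ -404.73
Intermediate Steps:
f = 1/4 ≈ 0.25000
B(o) = -6 - o (B(o) = -3 + (-3 - o) = -6 - o)
E = 25 (E = (-6 - 1*1/4)*(-4) = (-6 - 1/4)*(-4) = -25/4*(-4) = 25)
r(w, W) = -6*W
60709/r(-1*20, E) = 60709/((-6*25)) = 60709/(-150) = 60709*(-1/150) = -60709/150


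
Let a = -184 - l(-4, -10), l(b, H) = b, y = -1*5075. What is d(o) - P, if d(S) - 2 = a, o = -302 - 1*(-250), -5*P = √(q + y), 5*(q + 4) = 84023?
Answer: -178 + 2*√73285/25 ≈ -156.34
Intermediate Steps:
y = -5075
q = 84003/5 (q = -4 + (⅕)*84023 = -4 + 84023/5 = 84003/5 ≈ 16801.)
P = -2*√73285/25 (P = -√(84003/5 - 5075)/5 = -2*√73285/25 ≈ -21.657)
o = -52 (o = -302 + 250 = -52)
a = -180 (a = -184 - 1*(-4) = -184 + 4 = -180)
d(S) = -178 (d(S) = 2 - 180 = -178)
d(o) - P = -178 - (-2)*√73285/25 = -178 + 2*√73285/25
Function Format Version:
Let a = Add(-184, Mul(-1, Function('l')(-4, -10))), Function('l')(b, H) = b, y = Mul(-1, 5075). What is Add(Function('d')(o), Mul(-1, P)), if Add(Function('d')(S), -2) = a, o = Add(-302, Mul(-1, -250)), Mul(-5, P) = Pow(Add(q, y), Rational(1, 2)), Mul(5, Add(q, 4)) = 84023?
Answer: Add(-178, Mul(Rational(2, 25), Pow(73285, Rational(1, 2)))) ≈ -156.34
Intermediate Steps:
y = -5075
q = Rational(84003, 5) (q = Add(-4, Mul(Rational(1, 5), 84023)) = Add(-4, Rational(84023, 5)) = Rational(84003, 5) ≈ 16801.)
P = Mul(Rational(-2, 25), Pow(73285, Rational(1, 2))) (P = Mul(Rational(-1, 5), Pow(Add(Rational(84003, 5), -5075), Rational(1, 2))) = Mul(Rational(-1, 5), Pow(Rational(58628, 5), Rational(1, 2))) = Mul(Rational(-1, 5), Mul(Rational(2, 5), Pow(73285, Rational(1, 2)))) = Mul(Rational(-2, 25), Pow(73285, Rational(1, 2))) ≈ -21.657)
o = -52 (o = Add(-302, 250) = -52)
a = -180 (a = Add(-184, Mul(-1, -4)) = Add(-184, 4) = -180)
Function('d')(S) = -178 (Function('d')(S) = Add(2, -180) = -178)
Add(Function('d')(o), Mul(-1, P)) = Add(-178, Mul(-1, Mul(Rational(-2, 25), Pow(73285, Rational(1, 2))))) = Add(-178, Mul(Rational(2, 25), Pow(73285, Rational(1, 2))))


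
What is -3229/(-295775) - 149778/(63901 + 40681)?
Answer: -21981446336/15466370525 ≈ -1.4212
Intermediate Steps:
-3229/(-295775) - 149778/(63901 + 40681) = -3229*(-1/295775) - 149778/104582 = 3229/295775 - 149778*1/104582 = 3229/295775 - 74889/52291 = -21981446336/15466370525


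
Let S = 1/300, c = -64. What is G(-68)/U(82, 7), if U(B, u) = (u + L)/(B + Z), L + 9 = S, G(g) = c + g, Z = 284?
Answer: 14493600/599 ≈ 24196.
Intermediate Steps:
S = 1/300 ≈ 0.0033333
G(g) = -64 + g
L = -2699/300 (L = -9 + 1/300 = -2699/300 ≈ -8.9967)
U(B, u) = (-2699/300 + u)/(284 + B) (U(B, u) = (u - 2699/300)/(B + 284) = (-2699/300 + u)/(284 + B))
G(-68)/U(82, 7) = (-64 - 68)/(((-2699/300 + 7)/(284 + 82))) = -132/(-599/300/366) = -132/((1/366)*(-599/300)) = -132/(-599/109800) = -132*(-109800/599) = 14493600/599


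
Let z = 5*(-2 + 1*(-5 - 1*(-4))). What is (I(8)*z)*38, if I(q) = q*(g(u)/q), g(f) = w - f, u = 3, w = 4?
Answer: -570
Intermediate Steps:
g(f) = 4 - f
I(q) = 1 (I(q) = q*((4 - 1*3)/q) = q*((4 - 3)/q) = q*(1/q) = q/q = 1)
z = -15 (z = 5*(-2 + 1*(-5 + 4)) = 5*(-2 + 1*(-1)) = 5*(-2 - 1) = 5*(-3) = -15)
(I(8)*z)*38 = (1*(-15))*38 = -15*38 = -570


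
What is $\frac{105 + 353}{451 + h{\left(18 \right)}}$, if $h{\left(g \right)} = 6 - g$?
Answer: $\frac{458}{439} \approx 1.0433$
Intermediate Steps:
$\frac{105 + 353}{451 + h{\left(18 \right)}} = \frac{105 + 353}{451 + \left(6 - 18\right)} = \frac{458}{451 + \left(6 - 18\right)} = \frac{458}{451 - 12} = \frac{458}{439}$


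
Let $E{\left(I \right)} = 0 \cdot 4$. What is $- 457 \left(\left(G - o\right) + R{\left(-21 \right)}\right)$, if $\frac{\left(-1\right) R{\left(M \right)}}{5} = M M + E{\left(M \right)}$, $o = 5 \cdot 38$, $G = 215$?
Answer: $996260$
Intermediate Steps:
$o = 190$
$E{\left(I \right)} = 0$
$R{\left(M \right)} = - 5 M^{2}$ ($R{\left(M \right)} = - 5 \left(M M + 0\right) = - 5 \left(M^{2} + 0\right) = - 5 M^{2}$)
$- 457 \left(\left(G - o\right) + R{\left(-21 \right)}\right) = - 457 \left(\left(215 - 190\right) - 5 \left(-21\right)^{2}\right) = - 457 \left(\left(215 - 190\right) - 2205\right) = - 457 \left(25 - 2205\right) = \left(-457\right) \left(-2180\right) = 996260$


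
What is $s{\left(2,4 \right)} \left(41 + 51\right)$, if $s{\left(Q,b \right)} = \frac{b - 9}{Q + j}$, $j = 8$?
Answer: $-46$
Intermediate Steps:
$s{\left(Q,b \right)} = \frac{-9 + b}{8 + Q}$ ($s{\left(Q,b \right)} = \frac{b - 9}{Q + 8} = \frac{b - 9}{8 + Q} = \frac{-9 + b}{8 + Q}$)
$s{\left(2,4 \right)} \left(41 + 51\right) = \frac{-9 + 4}{8 + 2} \left(41 + 51\right) = \frac{1}{10} \left(-5\right) 92 = \left(- \frac{1}{2}\right) 92 = -46$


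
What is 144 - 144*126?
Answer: -18000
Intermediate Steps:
144 - 144*126 = 144 - 18144 = -18000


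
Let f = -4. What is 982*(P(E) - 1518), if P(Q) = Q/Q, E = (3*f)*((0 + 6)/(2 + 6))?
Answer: -1489694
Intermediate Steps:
E = -9 (E = (3*(-4))*((0 + 6)/(2 + 6)) = -72/8 = -12*¾ = -9)
P(Q) = 1
982*(P(E) - 1518) = 982*(1 - 1518) = 982*(-1517) = -1489694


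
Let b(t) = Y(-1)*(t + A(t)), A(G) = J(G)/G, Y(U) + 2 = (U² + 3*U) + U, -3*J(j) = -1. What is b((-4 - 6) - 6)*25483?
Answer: 97982135/48 ≈ 2.0413e+6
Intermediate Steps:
J(j) = ⅓ (J(j) = -⅓*(-1) = ⅓)
Y(U) = -2 + U² + 4*U (Y(U) = -2 + ((U² + 3*U) + U) = -2 + (U² + 4*U) = -2 + U² + 4*U)
A(G) = 1/(3*G)
b(t) = -5*t - 5/(3*t) (b(t) = (-2 + (-1)² + 4*(-1))*(t + 1/(3*t)) = (-2 + 1 - 4)*(t + 1/(3*t)) = -5*(t + 1/(3*t)) = -5*t - 5/(3*t))
b((-4 - 6) - 6)*25483 = (-5*((-4 - 6) - 6) - 5/(3*((-4 - 6) - 6)))*25483 = (-5*(-10 - 6) - 5/(3*(-10 - 6)))*25483 = (-5*(-16) - 5/3/(-16))*25483 = (80 - 5/3*(-1/16))*25483 = (80 + 5/48)*25483 = (3845/48)*25483 = 97982135/48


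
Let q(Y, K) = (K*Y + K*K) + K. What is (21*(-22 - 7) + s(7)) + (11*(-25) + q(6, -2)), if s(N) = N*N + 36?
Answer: -809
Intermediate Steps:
q(Y, K) = K + K² + K*Y (q(Y, K) = (K*Y + K²) + K = (K² + K*Y) + K = K + K² + K*Y)
s(N) = 36 + N² (s(N) = N² + 36 = 36 + N²)
(21*(-22 - 7) + s(7)) + (11*(-25) + q(6, -2)) = (21*(-22 - 7) + (36 + 7²)) + (11*(-25) - 2*(1 - 2 + 6)) = (21*(-29) + (36 + 49)) + (-275 - 2*5) = (-609 + 85) + (-275 - 10) = -524 - 285 = -809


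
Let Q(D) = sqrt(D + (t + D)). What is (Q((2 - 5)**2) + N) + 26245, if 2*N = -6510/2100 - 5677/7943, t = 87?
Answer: 4168977697/158860 + sqrt(105) ≈ 26253.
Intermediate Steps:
N = -303003/158860 (N = (-6510/2100 - 5677/7943)/2 = (-6510*1/2100 - 5677*1/7943)/2 = (-31/10 - 5677/7943)/2 = (1/2)*(-303003/79430) = -303003/158860 ≈ -1.9074)
Q(D) = sqrt(87 + 2*D) (Q(D) = sqrt(D + (87 + D)) = sqrt(87 + 2*D))
(Q((2 - 5)**2) + N) + 26245 = (sqrt(87 + 2*(2 - 5)**2) - 303003/158860) + 26245 = (sqrt(87 + 2*(-3)**2) - 303003/158860) + 26245 = (sqrt(87 + 2*9) - 303003/158860) + 26245 = (sqrt(87 + 18) - 303003/158860) + 26245 = (sqrt(105) - 303003/158860) + 26245 = (-303003/158860 + sqrt(105)) + 26245 = 4168977697/158860 + sqrt(105)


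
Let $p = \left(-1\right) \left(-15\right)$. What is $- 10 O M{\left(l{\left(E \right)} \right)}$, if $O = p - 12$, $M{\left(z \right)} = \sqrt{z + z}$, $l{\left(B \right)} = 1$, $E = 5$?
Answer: $- 30 \sqrt{2} \approx -42.426$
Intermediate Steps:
$p = 15$
$M{\left(z \right)} = \sqrt{2} \sqrt{z}$ ($M{\left(z \right)} = \sqrt{2 z} = \sqrt{2} \sqrt{z}$)
$O = 3$ ($O = 15 - 12 = 3$)
$- 10 O M{\left(l{\left(E \right)} \right)} = \left(-10\right) 3 \sqrt{2} \sqrt{1} = - 30 \sqrt{2} \cdot 1 = - 30 \sqrt{2}$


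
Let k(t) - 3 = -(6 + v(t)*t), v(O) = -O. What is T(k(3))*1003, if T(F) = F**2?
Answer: 36108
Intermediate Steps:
k(t) = -3 + t**2 (k(t) = 3 - (6 + (-t)*t) = 3 - (6 - t**2) = 3 + (-6 + t**2) = -3 + t**2)
T(k(3))*1003 = (-3 + 3**2)**2*1003 = (-3 + 9)**2*1003 = 6**2*1003 = 36*1003 = 36108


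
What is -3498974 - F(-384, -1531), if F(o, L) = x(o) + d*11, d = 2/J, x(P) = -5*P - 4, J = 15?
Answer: -52513372/15 ≈ -3.5009e+6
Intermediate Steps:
x(P) = -4 - 5*P
d = 2/15 ≈ 0.13333
F(o, L) = -38/15 - 5*o (F(o, L) = (-4 - 5*o) + (2/15)*11 = (-4 - 5*o) + 22/15 = -38/15 - 5*o)
-3498974 - F(-384, -1531) = -3498974 - (-38/15 - 5*(-384)) = -3498974 - (-38/15 + 1920) = -3498974 - 1*28762/15 = -3498974 - 28762/15 = -52513372/15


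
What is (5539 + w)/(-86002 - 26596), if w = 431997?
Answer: -218768/56299 ≈ -3.8858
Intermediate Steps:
(5539 + w)/(-86002 - 26596) = (5539 + 431997)/(-86002 - 26596) = 437536/(-112598) = 437536*(-1/112598) = -218768/56299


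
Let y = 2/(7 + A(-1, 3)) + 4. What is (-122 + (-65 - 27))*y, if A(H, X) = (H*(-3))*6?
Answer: -21828/25 ≈ -873.12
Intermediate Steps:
A(H, X) = -18*H (A(H, X) = -3*H*6 = -18*H)
y = 102/25 (y = 2/(7 - 18*(-1)) + 4 = 2/(7 + 18) + 4 = 2/25 + 4 = 102/25 ≈ 4.0800)
(-122 + (-65 - 27))*y = (-122 + (-65 - 27))*(102/25) = (-122 - 92)*(102/25) = -214*102/25 = -21828/25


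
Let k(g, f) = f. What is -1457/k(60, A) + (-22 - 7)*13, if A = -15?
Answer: -4198/15 ≈ -279.87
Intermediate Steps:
-1457/k(60, A) + (-22 - 7)*13 = -1457/(-15) + (-22 - 7)*13 = -1457*(-1/15) - 29*13 = 1457/15 - 377 = -4198/15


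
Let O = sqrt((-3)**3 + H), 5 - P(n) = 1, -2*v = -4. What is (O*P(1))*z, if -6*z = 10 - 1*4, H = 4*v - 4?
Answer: -4*I*sqrt(23) ≈ -19.183*I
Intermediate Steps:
v = 2 (v = -1/2*(-4) = 2)
H = 4 (H = 4*2 - 4 = 8 - 4 = 4)
P(n) = 4 (P(n) = 5 - 1*1 = 5 - 1 = 4)
z = -1 (z = -(10 - 1*4)/6 = -(10 - 4)/6 = -1/6*6 = -1)
O = I*sqrt(23) (O = sqrt((-3)**3 + 4) = sqrt(-27 + 4) = sqrt(-23) = I*sqrt(23) ≈ 4.7958*I)
(O*P(1))*z = ((I*sqrt(23))*4)*(-1) = (4*I*sqrt(23))*(-1) = -4*I*sqrt(23)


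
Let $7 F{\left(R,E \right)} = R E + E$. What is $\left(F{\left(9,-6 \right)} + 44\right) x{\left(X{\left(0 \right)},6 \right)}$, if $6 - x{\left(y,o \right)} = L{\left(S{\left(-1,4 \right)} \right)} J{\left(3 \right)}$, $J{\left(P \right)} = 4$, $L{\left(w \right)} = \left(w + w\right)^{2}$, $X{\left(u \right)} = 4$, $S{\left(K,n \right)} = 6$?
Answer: $- \frac{141360}{7} \approx -20194.0$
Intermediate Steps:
$L{\left(w \right)} = 4 w^{2}$ ($L{\left(w \right)} = \left(2 w\right)^{2} = 4 w^{2}$)
$F{\left(R,E \right)} = \frac{E}{7} + \frac{E R}{7}$ ($F{\left(R,E \right)} = \frac{R E + E}{7} = \frac{E R + E}{7} = \frac{E + E R}{7} = \frac{E}{7} + \frac{E R}{7}$)
$x{\left(y,o \right)} = -570$ ($x{\left(y,o \right)} = 6 - 4 \cdot 6^{2} \cdot 4 = 6 - 4 \cdot 36 \cdot 4 = 6 - 144 \cdot 4 = 6 - 576 = -570$)
$\left(F{\left(9,-6 \right)} + 44\right) x{\left(X{\left(0 \right)},6 \right)} = \left(\frac{1}{7} \left(-6\right) \left(1 + 9\right) + 44\right) \left(-570\right) = \left(\frac{1}{7} \left(-6\right) 10 + 44\right) \left(-570\right) = \left(- \frac{60}{7} + 44\right) \left(-570\right) = \frac{248}{7} \left(-570\right) = - \frac{141360}{7}$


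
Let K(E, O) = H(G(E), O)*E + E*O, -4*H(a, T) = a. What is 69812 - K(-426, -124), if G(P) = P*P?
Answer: -19310206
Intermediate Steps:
G(P) = P²
H(a, T) = -a/4
K(E, O) = -E³/4 + E*O (K(E, O) = (-E²/4)*E + E*O = -E³/4 + E*O)
69812 - K(-426, -124) = 69812 - (-426)*(-124 - ¼*(-426)²) = 69812 - (-426)*(-124 - ¼*181476) = 69812 - (-426)*(-124 - 45369) = 69812 - (-426)*(-45493) = 69812 - 1*19380018 = 69812 - 19380018 = -19310206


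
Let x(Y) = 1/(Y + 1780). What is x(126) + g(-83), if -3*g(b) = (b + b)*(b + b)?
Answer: -52521733/5718 ≈ -9185.3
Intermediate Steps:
g(b) = -4*b**2/3 (g(b) = -(b + b)*(b + b)/3 = -2*b*2*b/3 = -4*b**2/3)
x(Y) = 1/(1780 + Y)
x(126) + g(-83) = 1/(1780 + 126) - 4/3*(-83)**2 = 1/1906 - 4/3*6889 = 1/1906 - 27556/3 = -52521733/5718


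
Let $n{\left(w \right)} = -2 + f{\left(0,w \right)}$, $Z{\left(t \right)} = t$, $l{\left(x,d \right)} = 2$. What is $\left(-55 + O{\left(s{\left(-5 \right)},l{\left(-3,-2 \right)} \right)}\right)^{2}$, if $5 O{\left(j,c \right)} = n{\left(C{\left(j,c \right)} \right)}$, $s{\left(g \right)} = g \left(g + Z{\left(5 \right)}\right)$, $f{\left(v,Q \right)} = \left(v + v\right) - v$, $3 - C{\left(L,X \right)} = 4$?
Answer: $\frac{76729}{25} \approx 3069.2$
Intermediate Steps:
$C{\left(L,X \right)} = -1$ ($C{\left(L,X \right)} = 3 - 4 = -1$)
$f{\left(v,Q \right)} = v$ ($f{\left(v,Q \right)} = 2 v - v = v$)
$n{\left(w \right)} = -2$ ($n{\left(w \right)} = -2 + 0 = -2$)
$s{\left(g \right)} = g \left(5 + g\right)$ ($s{\left(g \right)} = g \left(g + 5\right) = g \left(5 + g\right)$)
$O{\left(j,c \right)} = - \frac{2}{5}$ ($O{\left(j,c \right)} = \frac{1}{5} \left(-2\right) = - \frac{2}{5}$)
$\left(-55 + O{\left(s{\left(-5 \right)},l{\left(-3,-2 \right)} \right)}\right)^{2} = \left(-55 - \frac{2}{5}\right)^{2} = \left(- \frac{277}{5}\right)^{2} = \frac{76729}{25}$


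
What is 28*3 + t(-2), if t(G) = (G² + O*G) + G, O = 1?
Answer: 84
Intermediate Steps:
t(G) = G² + 2*G (t(G) = (G² + 1*G) + G = (G² + G) + G = (G + G²) + G = G² + 2*G)
28*3 + t(-2) = 28*3 - 2*(2 - 2) = 84 - 2*0 = 84 + 0 = 84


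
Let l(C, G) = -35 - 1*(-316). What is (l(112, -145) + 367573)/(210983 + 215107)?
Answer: 61309/71015 ≈ 0.86333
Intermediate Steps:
l(C, G) = 281 (l(C, G) = -35 + 316 = 281)
(l(112, -145) + 367573)/(210983 + 215107) = (281 + 367573)/(210983 + 215107) = 367854/426090 = 367854*(1/426090) = 61309/71015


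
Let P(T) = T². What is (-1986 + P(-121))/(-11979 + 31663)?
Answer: 12655/19684 ≈ 0.64291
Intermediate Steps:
(-1986 + P(-121))/(-11979 + 31663) = (-1986 + (-121)²)/(-11979 + 31663) = (-1986 + 14641)/19684 = 12655*(1/19684) = 12655/19684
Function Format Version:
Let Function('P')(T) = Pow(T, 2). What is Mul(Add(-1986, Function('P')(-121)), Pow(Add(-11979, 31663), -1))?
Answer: Rational(12655, 19684) ≈ 0.64291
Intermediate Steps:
Mul(Add(-1986, Function('P')(-121)), Pow(Add(-11979, 31663), -1)) = Mul(Add(-1986, Pow(-121, 2)), Pow(Add(-11979, 31663), -1)) = Mul(Add(-1986, 14641), Pow(19684, -1)) = Mul(12655, Rational(1, 19684)) = Rational(12655, 19684)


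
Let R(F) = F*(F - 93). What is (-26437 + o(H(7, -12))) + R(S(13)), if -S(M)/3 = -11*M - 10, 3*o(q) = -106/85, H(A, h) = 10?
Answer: 36096929/255 ≈ 1.4156e+5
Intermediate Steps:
o(q) = -106/255 (o(q) = (-106/85)/3 = (-106*1/85)/3 = (⅓)*(-106/85) = -106/255)
S(M) = 30 + 33*M (S(M) = -3*(-11*M - 10) = -3*(-10 - 11*M) = 30 + 33*M)
R(F) = F*(-93 + F)
(-26437 + o(H(7, -12))) + R(S(13)) = (-26437 - 106/255) + (30 + 33*13)*(-93 + (30 + 33*13)) = -6741541/255 + (30 + 429)*(-93 + (30 + 429)) = -6741541/255 + 459*(-93 + 459) = -6741541/255 + 459*366 = -6741541/255 + 167994 = 36096929/255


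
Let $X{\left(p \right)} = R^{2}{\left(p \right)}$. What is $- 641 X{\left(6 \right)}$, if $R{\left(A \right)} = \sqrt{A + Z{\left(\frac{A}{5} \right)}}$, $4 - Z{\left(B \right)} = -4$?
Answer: $-8974$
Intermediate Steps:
$Z{\left(B \right)} = 8$ ($Z{\left(B \right)} = 4 - -4 = 4 + 4 = 8$)
$R{\left(A \right)} = \sqrt{8 + A}$ ($R{\left(A \right)} = \sqrt{A + 8} = \sqrt{8 + A}$)
$X{\left(p \right)} = 8 + p$ ($X{\left(p \right)} = \left(\sqrt{8 + p}\right)^{2} = 8 + p$)
$- 641 X{\left(6 \right)} = - 641 \left(8 + 6\right) = \left(-641\right) 14 = -8974$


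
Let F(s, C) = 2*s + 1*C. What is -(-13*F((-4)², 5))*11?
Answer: 5291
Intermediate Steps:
F(s, C) = C + 2*s (F(s, C) = 2*s + C = C + 2*s)
-(-13*F((-4)², 5))*11 = -(-13*(5 + 2*(-4)²))*11 = -(-13*(5 + 2*16))*11 = -(-13*(5 + 32))*11 = -(-13*37)*11 = -(-481)*11 = -1*(-5291) = 5291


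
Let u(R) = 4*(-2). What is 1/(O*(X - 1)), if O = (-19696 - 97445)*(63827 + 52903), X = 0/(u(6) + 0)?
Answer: 1/13673868930 ≈ 7.3132e-11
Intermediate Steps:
u(R) = -8
X = 0 (X = 0/(-8 + 0) = 0/(-8) = -1/8*0 = 0)
O = -13673868930 (O = -117141*116730 = -13673868930)
1/(O*(X - 1)) = 1/(-13673868930*(0 - 1)) = 1/(-13673868930*(-1)) = 1/13673868930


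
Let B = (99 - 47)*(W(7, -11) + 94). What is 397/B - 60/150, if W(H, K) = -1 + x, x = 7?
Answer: -1683/5200 ≈ -0.32365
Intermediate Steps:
W(H, K) = 6 (W(H, K) = -1 + 7 = 6)
B = 5200 (B = (99 - 47)*(6 + 94) = 52*100 = 5200)
397/B - 60/150 = 397/5200 - 60/150 = 397*(1/5200) - 60*1/150 = 397/5200 - ⅖ = -1683/5200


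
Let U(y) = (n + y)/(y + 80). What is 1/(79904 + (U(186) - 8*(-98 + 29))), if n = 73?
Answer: 38/3057365 ≈ 1.2429e-5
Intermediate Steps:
U(y) = (73 + y)/(80 + y) (U(y) = (73 + y)/(y + 80) = (73 + y)/(80 + y))
1/(79904 + (U(186) - 8*(-98 + 29))) = 1/(79904 + ((73 + 186)/(80 + 186) - 8*(-98 + 29))) = 1/(79904 + (259/266 - 8*(-69))) = 1/(79904 + ((1/266)*259 + 552)) = 1/(79904 + (37/38 + 552)) = 1/(79904 + 21013/38) = 1/(3057365/38) = 38/3057365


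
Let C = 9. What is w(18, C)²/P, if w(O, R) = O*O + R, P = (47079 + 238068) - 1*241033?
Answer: 110889/44114 ≈ 2.5137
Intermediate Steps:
P = 44114 (P = 285147 - 241033 = 44114)
w(O, R) = R + O² (w(O, R) = O² + R = R + O²)
w(18, C)²/P = (9 + 18²)²/44114 = (9 + 324)²*(1/44114) = 333²*(1/44114) = 110889*(1/44114) = 110889/44114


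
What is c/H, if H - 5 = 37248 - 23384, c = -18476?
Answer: -18476/13869 ≈ -1.3322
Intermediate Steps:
H = 13869 (H = 5 + (37248 - 23384) = 5 + 13864 = 13869)
c/H = -18476/13869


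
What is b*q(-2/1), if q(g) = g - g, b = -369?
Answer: 0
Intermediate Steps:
q(g) = 0
b*q(-2/1) = -369*0 = 0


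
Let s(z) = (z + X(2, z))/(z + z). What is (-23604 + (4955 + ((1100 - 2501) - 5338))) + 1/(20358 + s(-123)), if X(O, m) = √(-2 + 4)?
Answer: -636781233191841866/25081977092479 + 246*√2/25081977092479 ≈ -25388.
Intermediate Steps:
X(O, m) = √2
s(z) = (z + √2)/(2*z) (s(z) = (z + √2)/(z + z) = (z + √2)/((2*z)) = (z + √2)*(1/(2*z)) = (z + √2)/(2*z))
(-23604 + (4955 + ((1100 - 2501) - 5338))) + 1/(20358 + s(-123)) = (-23604 + (4955 + ((1100 - 2501) - 5338))) + 1/(20358 + (½)*(-123 + √2)/(-123)) = (-23604 + (4955 + (-1401 - 5338))) + 1/(20358 + (½)*(-1/123)*(-123 + √2)) = (-23604 + (4955 - 6739)) + 1/(20358 + (½ - √2/246)) = (-23604 - 1784) + 1/(40717/2 - √2/246) = -25388 + 1/(40717/2 - √2/246)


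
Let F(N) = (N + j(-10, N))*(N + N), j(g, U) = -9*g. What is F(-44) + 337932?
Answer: 333884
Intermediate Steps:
F(N) = 2*N*(90 + N) (F(N) = (N - 9*(-10))*(N + N) = (N + 90)*(2*N) = (90 + N)*(2*N) = 2*N*(90 + N))
F(-44) + 337932 = 2*(-44)*(90 - 44) + 337932 = 2*(-44)*46 + 337932 = -4048 + 337932 = 333884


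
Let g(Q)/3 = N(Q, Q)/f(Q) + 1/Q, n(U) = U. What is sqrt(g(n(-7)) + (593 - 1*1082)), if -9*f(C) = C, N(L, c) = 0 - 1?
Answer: I*sqrt(24171)/7 ≈ 22.21*I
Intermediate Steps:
N(L, c) = -1
f(C) = -C/9
g(Q) = 30/Q (g(Q) = 3*(-1/((-Q/9)) + 1/Q) = 3*(-(-9)/Q + 1/Q) = 3*(9/Q + 1/Q) = 3*(10/Q) = 30/Q)
sqrt(g(n(-7)) + (593 - 1*1082)) = sqrt(30/(-7) + (593 - 1*1082)) = sqrt(30*(-1/7) + (593 - 1082)) = sqrt(-30/7 - 489) = sqrt(-3453/7) = I*sqrt(24171)/7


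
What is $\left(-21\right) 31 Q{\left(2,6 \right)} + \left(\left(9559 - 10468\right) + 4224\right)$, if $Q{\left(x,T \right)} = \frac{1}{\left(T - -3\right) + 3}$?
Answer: $\frac{13043}{4} \approx 3260.8$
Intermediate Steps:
$Q{\left(x,T \right)} = \frac{1}{6 + T}$ ($Q{\left(x,T \right)} = \frac{1}{\left(T + 3\right) + 3} = \frac{1}{\left(3 + T\right) + 3} = \frac{1}{6 + T}$)
$\left(-21\right) 31 Q{\left(2,6 \right)} + \left(\left(9559 - 10468\right) + 4224\right) = \frac{\left(-21\right) 31}{6 + 6} + \left(\left(9559 - 10468\right) + 4224\right) = - \frac{651}{12} + \left(-909 + 4224\right) = \left(-651\right) \frac{1}{12} + 3315 = - \frac{217}{4} + 3315 = \frac{13043}{4}$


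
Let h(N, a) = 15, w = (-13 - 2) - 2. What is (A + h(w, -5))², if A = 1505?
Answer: 2310400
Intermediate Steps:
w = -17 (w = -15 - 2 = -17)
(A + h(w, -5))² = (1505 + 15)² = 1520² = 2310400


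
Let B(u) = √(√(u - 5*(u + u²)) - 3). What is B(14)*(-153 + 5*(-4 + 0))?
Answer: -173*√(-3 + 2*I*√259) ≈ -662.46 - 727.08*I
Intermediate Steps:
B(u) = √(-3 + √(-5*u² - 4*u)) (B(u) = √(√(u + (-5*u - 5*u²)) - 3) = √(√(-5*u² - 4*u) - 3) = √(-3 + √(-5*u² - 4*u)))
B(14)*(-153 + 5*(-4 + 0)) = √(-3 + √(-1*14*(4 + 5*14)))*(-153 + 5*(-4 + 0)) = √(-3 + √(-1*14*(4 + 70)))*(-153 + 5*(-4)) = √(-3 + √(-1*14*74))*(-153 - 20) = √(-3 + √(-1036))*(-173) = √(-3 + 2*I*√259)*(-173) = -173*√(-3 + 2*I*√259)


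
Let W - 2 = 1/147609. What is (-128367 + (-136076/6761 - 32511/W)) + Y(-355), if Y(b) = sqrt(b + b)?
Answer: -288703052060936/1995975659 + I*sqrt(710) ≈ -1.4464e+5 + 26.646*I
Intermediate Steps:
Y(b) = sqrt(2)*sqrt(b) (Y(b) = sqrt(2*b) = sqrt(2)*sqrt(b))
W = 295219/147609 (W = 2 + 1/147609 = 295219/147609 ≈ 2.0000)
(-128367 + (-136076/6761 - 32511/W)) + Y(-355) = (-128367 + (-136076/6761 - 32511/295219/147609)) + sqrt(2)*sqrt(-355) = (-128367 + (-136076*1/6761 - 32511*147609/295219)) + sqrt(2)*(I*sqrt(355)) = (-128367 + (-136076/6761 - 4798916199/295219)) + I*sqrt(710) = (-128367 - 32485644642083/1995975659) + I*sqrt(710) = -288703052060936/1995975659 + I*sqrt(710)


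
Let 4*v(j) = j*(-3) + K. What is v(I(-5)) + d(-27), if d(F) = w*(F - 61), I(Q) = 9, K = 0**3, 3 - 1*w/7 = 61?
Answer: 142885/4 ≈ 35721.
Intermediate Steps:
w = -406 (w = 21 - 7*61 = 21 - 427 = -406)
K = 0
d(F) = 24766 - 406*F (d(F) = -406*(F - 61) = -406*(-61 + F) = 24766 - 406*F)
v(j) = -3*j/4 (v(j) = (j*(-3) + 0)/4 = (-3*j + 0)/4 = (-3*j)/4 = -3*j/4)
v(I(-5)) + d(-27) = -3/4*9 + (24766 - 406*(-27)) = -27/4 + (24766 + 10962) = -27/4 + 35728 = 142885/4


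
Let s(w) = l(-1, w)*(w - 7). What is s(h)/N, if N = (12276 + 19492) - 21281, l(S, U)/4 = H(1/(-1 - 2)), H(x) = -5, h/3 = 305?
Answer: -18160/10487 ≈ -1.7317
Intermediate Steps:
h = 915 (h = 3*305 = 915)
l(S, U) = -20 (l(S, U) = 4*(-5) = -20)
s(w) = 140 - 20*w (s(w) = -20*(w - 7) = -20*(-7 + w) = 140 - 20*w)
N = 10487 (N = 31768 - 21281 = 10487)
s(h)/N = (140 - 20*915)/10487 = (140 - 18300)*(1/10487) = -18160*1/10487 = -18160/10487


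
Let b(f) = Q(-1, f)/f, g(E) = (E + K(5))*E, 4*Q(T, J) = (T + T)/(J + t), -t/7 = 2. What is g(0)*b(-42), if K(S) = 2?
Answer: 0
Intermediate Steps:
t = -14 (t = -7*2 = -14)
Q(T, J) = T/(2*(-14 + J)) (Q(T, J) = ((T + T)/(J - 14))/4 = ((2*T)/(-14 + J))/4 = (2*T/(-14 + J))/4 = T/(2*(-14 + J)))
g(E) = E*(2 + E) (g(E) = (E + 2)*E = (2 + E)*E = E*(2 + E))
b(f) = -1/(2*f*(-14 + f)) (b(f) = ((½)*(-1)/(-14 + f))/f = (-1/(2*(-14 + f)))/f = -1/(2*f*(-14 + f)))
g(0)*b(-42) = (0*(2 + 0))*(-½/(-42*(-14 - 42))) = (0*2)*(-½*(-1/42)/(-56)) = 0*(-½*(-1/42)*(-1/56)) = 0*(-1/4704) = 0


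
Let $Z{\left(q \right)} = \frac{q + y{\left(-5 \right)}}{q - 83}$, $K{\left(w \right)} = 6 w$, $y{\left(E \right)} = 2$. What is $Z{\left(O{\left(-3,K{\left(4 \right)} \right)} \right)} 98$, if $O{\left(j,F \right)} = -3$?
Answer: $\frac{49}{43} \approx 1.1395$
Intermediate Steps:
$Z{\left(q \right)} = \frac{2 + q}{-83 + q}$ ($Z{\left(q \right)} = \frac{q + 2}{q - 83} = \frac{2 + q}{-83 + q}$)
$Z{\left(O{\left(-3,K{\left(4 \right)} \right)} \right)} 98 = \frac{2 - 3}{-83 - 3} \cdot 98 = \frac{1}{-86} \left(-1\right) 98 = \left(- \frac{1}{86}\right) \left(-1\right) 98 = \frac{1}{86} \cdot 98 = \frac{49}{43}$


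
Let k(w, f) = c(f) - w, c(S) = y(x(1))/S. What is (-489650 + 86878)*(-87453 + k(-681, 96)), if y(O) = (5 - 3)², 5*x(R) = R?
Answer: 209695891211/6 ≈ 3.4949e+10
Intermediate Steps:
x(R) = R/5
y(O) = 4 (y(O) = 2² = 4)
c(S) = 4/S
k(w, f) = -w + 4/f (k(w, f) = 4/f - w = -w + 4/f)
(-489650 + 86878)*(-87453 + k(-681, 96)) = (-489650 + 86878)*(-87453 + (-1*(-681) + 4/96)) = -402772*(-87453 + (681 + 4*(1/96))) = -402772*(-87453 + (681 + 1/24)) = -402772*(-87453 + 16345/24) = -402772*(-2082527/24) = 209695891211/6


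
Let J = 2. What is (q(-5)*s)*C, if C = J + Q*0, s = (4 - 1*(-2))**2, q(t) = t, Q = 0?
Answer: -360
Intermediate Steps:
s = 36 (s = (4 + 2)**2 = 6**2 = 36)
C = 2 (C = 2 + 0*0 = 2 + 0 = 2)
(q(-5)*s)*C = -5*36*2 = -180*2 = -360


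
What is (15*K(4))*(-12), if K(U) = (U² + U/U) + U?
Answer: -3780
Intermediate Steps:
K(U) = 1 + U + U² (K(U) = (U² + 1) + U = (1 + U²) + U = 1 + U + U²)
(15*K(4))*(-12) = (15*(1 + 4 + 4²))*(-12) = (15*(1 + 4 + 16))*(-12) = (15*21)*(-12) = 315*(-12) = -3780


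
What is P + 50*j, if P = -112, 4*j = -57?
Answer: -1649/2 ≈ -824.50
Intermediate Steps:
j = -57/4 (j = (¼)*(-57) = -57/4 ≈ -14.250)
P + 50*j = -112 + 50*(-57/4) = -112 - 1425/2 = -1649/2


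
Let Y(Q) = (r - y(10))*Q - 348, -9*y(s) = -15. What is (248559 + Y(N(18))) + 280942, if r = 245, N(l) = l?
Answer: 533533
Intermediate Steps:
y(s) = 5/3 (y(s) = -⅑*(-15) = 5/3)
Y(Q) = -348 + 730*Q/3 (Y(Q) = (245 - 1*5/3)*Q - 348 = (245 - 5/3)*Q - 348 = 730*Q/3 - 348 = -348 + 730*Q/3)
(248559 + Y(N(18))) + 280942 = (248559 + (-348 + (730/3)*18)) + 280942 = (248559 + (-348 + 4380)) + 280942 = (248559 + 4032) + 280942 = 252591 + 280942 = 533533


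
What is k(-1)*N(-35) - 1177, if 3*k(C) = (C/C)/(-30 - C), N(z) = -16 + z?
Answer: -34116/29 ≈ -1176.4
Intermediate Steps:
k(C) = 1/(3*(-30 - C)) (k(C) = ((C/C)/(-30 - C))/3 = (1/(-30 - C))/3 = 1/(3*(-30 - C)))
k(-1)*N(-35) - 1177 = (-1/(90 + 3*(-1)))*(-16 - 35) - 1177 = -1/(90 - 3)*(-51) - 1177 = -1/87*(-51) - 1177 = 17/29 - 1177 = -34116/29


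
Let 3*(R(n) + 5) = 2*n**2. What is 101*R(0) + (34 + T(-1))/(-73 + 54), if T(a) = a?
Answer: -9628/19 ≈ -506.74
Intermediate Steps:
R(n) = -5 + 2*n**2/3 (R(n) = -5 + (2*n**2)/3 = -5 + 2*n**2/3)
101*R(0) + (34 + T(-1))/(-73 + 54) = 101*(-5 + (2/3)*0**2) + (34 - 1)/(-73 + 54) = 101*(-5 + (2/3)*0) + 33/(-19) = 101*(-5 + 0) + 33*(-1/19) = 101*(-5) - 33/19 = -505 - 33/19 = -9628/19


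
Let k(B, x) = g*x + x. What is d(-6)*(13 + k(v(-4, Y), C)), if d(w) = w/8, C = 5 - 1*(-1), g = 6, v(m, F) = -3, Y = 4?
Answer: -165/4 ≈ -41.250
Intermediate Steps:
C = 6 (C = 5 + 1 = 6)
d(w) = w/8 (d(w) = w*(1/8) = w/8)
k(B, x) = 7*x (k(B, x) = 6*x + x = 7*x)
d(-6)*(13 + k(v(-4, Y), C)) = ((1/8)*(-6))*(13 + 7*6) = -3*(13 + 42)/4 = -3/4*55 = -165/4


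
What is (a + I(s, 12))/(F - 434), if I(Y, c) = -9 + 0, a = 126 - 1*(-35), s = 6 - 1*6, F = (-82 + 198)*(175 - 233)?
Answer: -76/3581 ≈ -0.021223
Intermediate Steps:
F = -6728 (F = 116*(-58) = -6728)
s = 0 (s = 6 - 6 = 0)
a = 161 (a = 126 + 35 = 161)
I(Y, c) = -9
(a + I(s, 12))/(F - 434) = (161 - 9)/(-6728 - 434) = 152/(-7162) = 152*(-1/7162) = -76/3581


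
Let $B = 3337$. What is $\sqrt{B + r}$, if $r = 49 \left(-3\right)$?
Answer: $\sqrt{3190} \approx 56.48$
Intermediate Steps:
$r = -147$
$\sqrt{B + r} = \sqrt{3337 - 147} = \sqrt{3190}$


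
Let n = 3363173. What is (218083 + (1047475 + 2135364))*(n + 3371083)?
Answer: 22902679384032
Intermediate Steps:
(218083 + (1047475 + 2135364))*(n + 3371083) = (218083 + (1047475 + 2135364))*(3363173 + 3371083) = (218083 + 3182839)*6734256 = 3400922*6734256 = 22902679384032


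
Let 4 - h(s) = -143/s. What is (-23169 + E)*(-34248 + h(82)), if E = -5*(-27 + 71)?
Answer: 65673154485/82 ≈ 8.0089e+8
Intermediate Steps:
h(s) = 4 + 143/s (h(s) = 4 - (-143)/s = 4 + 143/s)
E = -220 (E = -5*44 = -220)
(-23169 + E)*(-34248 + h(82)) = (-23169 - 220)*(-34248 + (4 + 143/82)) = -23389*(-34248 + (4 + 143*(1/82))) = -23389*(-34248 + (4 + 143/82)) = -23389*(-34248 + 471/82) = -23389*(-2807865/82) = 65673154485/82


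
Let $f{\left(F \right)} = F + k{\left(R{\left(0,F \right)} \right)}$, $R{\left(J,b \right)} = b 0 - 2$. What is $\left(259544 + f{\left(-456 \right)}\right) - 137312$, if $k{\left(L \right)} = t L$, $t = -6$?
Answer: $121788$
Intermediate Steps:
$R{\left(J,b \right)} = -2$ ($R{\left(J,b \right)} = 0 - 2 = -2$)
$k{\left(L \right)} = - 6 L$
$f{\left(F \right)} = 12 + F$ ($f{\left(F \right)} = F - -12 = F + 12 = 12 + F$)
$\left(259544 + f{\left(-456 \right)}\right) - 137312 = \left(259544 + \left(12 - 456\right)\right) - 137312 = \left(259544 - 444\right) - 137312 = 259100 - 137312 = 121788$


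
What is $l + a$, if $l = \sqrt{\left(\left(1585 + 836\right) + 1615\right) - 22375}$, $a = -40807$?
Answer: $-40807 + i \sqrt{18339} \approx -40807.0 + 135.42 i$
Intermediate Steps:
$l = i \sqrt{18339}$ ($l = \sqrt{\left(2421 + 1615\right) - 22375} = \sqrt{4036 - 22375} = \sqrt{-18339} = i \sqrt{18339} \approx 135.42 i$)
$l + a = i \sqrt{18339} - 40807 = -40807 + i \sqrt{18339}$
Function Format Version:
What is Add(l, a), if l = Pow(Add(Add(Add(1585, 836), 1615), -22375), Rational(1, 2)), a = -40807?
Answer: Add(-40807, Mul(I, Pow(18339, Rational(1, 2)))) ≈ Add(-40807., Mul(135.42, I))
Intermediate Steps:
l = Mul(I, Pow(18339, Rational(1, 2))) (l = Pow(Add(Add(2421, 1615), -22375), Rational(1, 2)) = Pow(Add(4036, -22375), Rational(1, 2)) = Pow(-18339, Rational(1, 2)) = Mul(I, Pow(18339, Rational(1, 2))) ≈ Mul(135.42, I))
Add(l, a) = Add(Mul(I, Pow(18339, Rational(1, 2))), -40807) = Add(-40807, Mul(I, Pow(18339, Rational(1, 2))))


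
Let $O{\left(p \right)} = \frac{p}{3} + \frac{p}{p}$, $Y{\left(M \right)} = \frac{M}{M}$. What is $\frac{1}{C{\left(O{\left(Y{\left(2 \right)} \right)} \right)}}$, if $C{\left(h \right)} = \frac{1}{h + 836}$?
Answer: $\frac{2512}{3} \approx 837.33$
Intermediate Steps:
$Y{\left(M \right)} = 1$
$O{\left(p \right)} = 1 + \frac{p}{3}$ ($O{\left(p \right)} = p \frac{1}{3} + 1 = \frac{p}{3} + 1 = 1 + \frac{p}{3}$)
$C{\left(h \right)} = \frac{1}{836 + h}$
$\frac{1}{C{\left(O{\left(Y{\left(2 \right)} \right)} \right)}} = \frac{1}{\frac{1}{836 + \left(1 + \frac{1}{3} \cdot 1\right)}} = \frac{1}{\frac{1}{836 + \left(1 + \frac{1}{3}\right)}} = \frac{1}{\frac{1}{836 + \frac{4}{3}}} = \frac{1}{\frac{1}{\frac{2512}{3}}} = \frac{1}{\frac{3}{2512}} = \frac{2512}{3}$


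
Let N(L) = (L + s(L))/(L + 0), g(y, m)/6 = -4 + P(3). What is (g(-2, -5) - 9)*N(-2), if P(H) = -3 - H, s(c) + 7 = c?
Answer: -759/2 ≈ -379.50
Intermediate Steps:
s(c) = -7 + c
g(y, m) = -60 (g(y, m) = 6*(-4 + (-3 - 1*3)) = 6*(-4 + (-3 - 3)) = 6*(-4 - 6) = 6*(-10) = -60)
N(L) = (-7 + 2*L)/L (N(L) = (L + (-7 + L))/(L + 0) = (-7 + 2*L)/L)
(g(-2, -5) - 9)*N(-2) = (-60 - 9)*(2 - 7/(-2)) = -69*(2 - 7*(-½)) = -69*(2 + 7/2) = -69*11/2 = -759/2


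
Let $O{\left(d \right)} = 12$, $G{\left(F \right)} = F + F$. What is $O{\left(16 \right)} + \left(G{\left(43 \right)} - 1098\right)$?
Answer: $-1000$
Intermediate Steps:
$G{\left(F \right)} = 2 F$
$O{\left(16 \right)} + \left(G{\left(43 \right)} - 1098\right) = 12 + \left(2 \cdot 43 - 1098\right) = 12 + \left(86 - 1098\right) = 12 - 1012 = -1000$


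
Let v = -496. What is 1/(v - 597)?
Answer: -1/1093 ≈ -0.00091491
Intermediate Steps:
1/(v - 597) = 1/(-496 - 597) = 1/(-1093) = -1/1093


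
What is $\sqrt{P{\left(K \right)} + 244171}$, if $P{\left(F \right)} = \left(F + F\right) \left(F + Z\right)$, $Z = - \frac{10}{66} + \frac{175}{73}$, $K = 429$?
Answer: $\frac{3 \sqrt{363662713}}{73} \approx 783.7$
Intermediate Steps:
$Z = \frac{5410}{2409}$ ($Z = \left(-10\right) \frac{1}{66} + 175 \cdot \frac{1}{73} = - \frac{5}{33} + \frac{175}{73} = \frac{5410}{2409} \approx 2.2457$)
$P{\left(F \right)} = 2 F \left(\frac{5410}{2409} + F\right)$ ($P{\left(F \right)} = \left(F + F\right) \left(F + \frac{5410}{2409}\right) = 2 F \left(\frac{5410}{2409} + F\right)$)
$\sqrt{P{\left(K \right)} + 244171} = \sqrt{\frac{2}{2409} \cdot 429 \left(5410 + 2409 \cdot 429\right) + 244171} = \sqrt{\frac{2}{2409} \cdot 429 \left(5410 + 1033461\right) + 244171} = \sqrt{\frac{2}{2409} \cdot 429 \cdot 1038871 + 244171} = \sqrt{\frac{27010646}{73} + 244171} = \sqrt{\frac{44835129}{73}} = \frac{3 \sqrt{363662713}}{73}$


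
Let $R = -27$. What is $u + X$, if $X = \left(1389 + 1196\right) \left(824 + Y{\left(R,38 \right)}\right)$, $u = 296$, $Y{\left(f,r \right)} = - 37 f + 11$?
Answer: $4741186$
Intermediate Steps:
$Y{\left(f,r \right)} = 11 - 37 f$
$X = 4740890$ ($X = \left(1389 + 1196\right) \left(824 + \left(11 - -999\right)\right) = 2585 \left(824 + \left(11 + 999\right)\right) = 2585 \left(824 + 1010\right) = 2585 \cdot 1834 = 4740890$)
$u + X = 296 + 4740890 = 4741186$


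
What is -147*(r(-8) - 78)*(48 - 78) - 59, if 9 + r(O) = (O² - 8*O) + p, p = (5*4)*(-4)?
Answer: -172049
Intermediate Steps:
p = -80 (p = 20*(-4) = -80)
r(O) = -89 + O² - 8*O (r(O) = -9 + ((O² - 8*O) - 80) = -9 + (-80 + O² - 8*O) = -89 + O² - 8*O)
-147*(r(-8) - 78)*(48 - 78) - 59 = -147*((-89 + (-8)² - 8*(-8)) - 78)*(48 - 78) - 59 = -147*((-89 + 64 + 64) - 78)*(-30) - 59 = -147*(39 - 78)*(-30) - 59 = -(-5733)*(-30) - 59 = -147*1170 - 59 = -171990 - 59 = -172049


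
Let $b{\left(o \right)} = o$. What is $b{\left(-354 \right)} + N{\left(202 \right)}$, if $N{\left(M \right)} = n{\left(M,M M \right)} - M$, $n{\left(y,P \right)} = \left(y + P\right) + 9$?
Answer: $40459$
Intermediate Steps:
$n{\left(y,P \right)} = 9 + P + y$ ($n{\left(y,P \right)} = \left(P + y\right) + 9 = 9 + P + y$)
$N{\left(M \right)} = 9 + M^{2}$ ($N{\left(M \right)} = \left(9 + M M + M\right) - M = \left(9 + M^{2} + M\right) - M = \left(9 + M + M^{2}\right) - M = 9 + M^{2}$)
$b{\left(-354 \right)} + N{\left(202 \right)} = -354 + \left(9 + 202^{2}\right) = -354 + \left(9 + 40804\right) = -354 + 40813 = 40459$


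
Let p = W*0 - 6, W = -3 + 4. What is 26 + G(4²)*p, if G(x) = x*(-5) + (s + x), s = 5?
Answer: 380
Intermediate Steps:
W = 1
G(x) = 5 - 4*x (G(x) = x*(-5) + (5 + x) = -5*x + (5 + x) = 5 - 4*x)
p = -6 (p = 1*0 - 6 = 0 - 6 = -6)
26 + G(4²)*p = 26 + (5 - 4*4²)*(-6) = 26 + (5 - 4*16)*(-6) = 26 + (5 - 64)*(-6) = 26 - 59*(-6) = 26 + 354 = 380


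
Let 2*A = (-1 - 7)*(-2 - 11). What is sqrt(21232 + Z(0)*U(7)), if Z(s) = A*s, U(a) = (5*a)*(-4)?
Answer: 4*sqrt(1327) ≈ 145.71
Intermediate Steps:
U(a) = -20*a
A = 52 (A = ((-1 - 7)*(-2 - 11))/2 = (-8*(-13))/2 = (1/2)*104 = 52)
Z(s) = 52*s
sqrt(21232 + Z(0)*U(7)) = sqrt(21232 + (52*0)*(-20*7)) = sqrt(21232 + 0*(-140)) = sqrt(21232 + 0) = sqrt(21232) = 4*sqrt(1327)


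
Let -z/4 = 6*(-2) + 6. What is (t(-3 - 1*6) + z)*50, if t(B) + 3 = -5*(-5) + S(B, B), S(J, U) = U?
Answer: 1850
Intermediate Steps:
z = 24 (z = -4*(6*(-2) + 6) = -4*(-12 + 6) = -4*(-6) = 24)
t(B) = 22 + B (t(B) = -3 + (-5*(-5) + B) = -3 + (25 + B) = 22 + B)
(t(-3 - 1*6) + z)*50 = ((22 + (-3 - 1*6)) + 24)*50 = ((22 + (-3 - 6)) + 24)*50 = ((22 - 9) + 24)*50 = (13 + 24)*50 = 37*50 = 1850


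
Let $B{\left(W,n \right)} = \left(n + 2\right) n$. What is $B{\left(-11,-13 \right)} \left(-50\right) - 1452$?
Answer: $-8602$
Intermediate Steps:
$B{\left(W,n \right)} = n \left(2 + n\right)$ ($B{\left(W,n \right)} = \left(2 + n\right) n = n \left(2 + n\right)$)
$B{\left(-11,-13 \right)} \left(-50\right) - 1452 = - 13 \left(2 - 13\right) \left(-50\right) - 1452 = \left(-13\right) \left(-11\right) \left(-50\right) - 1452 = 143 \left(-50\right) - 1452 = -7150 - 1452 = -8602$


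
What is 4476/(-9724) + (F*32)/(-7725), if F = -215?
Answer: 1616201/3755895 ≈ 0.43031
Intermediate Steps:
4476/(-9724) + (F*32)/(-7725) = 4476/(-9724) - 215*32/(-7725) = 4476*(-1/9724) - 6880*(-1/7725) = -1119/2431 + 1376/1545 = 1616201/3755895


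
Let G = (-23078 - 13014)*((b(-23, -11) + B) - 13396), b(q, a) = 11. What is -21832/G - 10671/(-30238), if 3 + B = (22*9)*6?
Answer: 293626260899/832154295700 ≈ 0.35285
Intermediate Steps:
B = 1185 (B = -3 + (22*9)*6 = -3 + 198*6 = -3 + 1188 = 1185)
G = 440322400 (G = (-23078 - 13014)*((11 + 1185) - 13396) = -36092*(1196 - 13396) = -36092*(-12200) = 440322400)
-21832/G - 10671/(-30238) = -21832/440322400 - 10671/(-30238) = -21832*1/440322400 - 10671*(-1/30238) = -2729/55040300 + 10671/30238 = 293626260899/832154295700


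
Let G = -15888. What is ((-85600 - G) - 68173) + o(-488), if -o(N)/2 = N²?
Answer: -614173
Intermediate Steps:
o(N) = -2*N²
((-85600 - G) - 68173) + o(-488) = ((-85600 - 1*(-15888)) - 68173) - 2*(-488)² = ((-85600 + 15888) - 68173) - 2*238144 = (-69712 - 68173) - 476288 = -137885 - 476288 = -614173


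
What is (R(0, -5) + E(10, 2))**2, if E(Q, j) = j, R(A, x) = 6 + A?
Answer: 64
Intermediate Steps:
(R(0, -5) + E(10, 2))**2 = ((6 + 0) + 2)**2 = (6 + 2)**2 = 8**2 = 64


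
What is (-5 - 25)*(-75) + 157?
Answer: 2407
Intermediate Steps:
(-5 - 25)*(-75) + 157 = -30*(-75) + 157 = 2250 + 157 = 2407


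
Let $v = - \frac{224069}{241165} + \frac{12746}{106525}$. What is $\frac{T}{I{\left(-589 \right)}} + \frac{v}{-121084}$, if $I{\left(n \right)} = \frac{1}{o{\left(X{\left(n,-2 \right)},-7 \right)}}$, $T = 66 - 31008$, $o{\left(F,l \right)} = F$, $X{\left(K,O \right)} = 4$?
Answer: $- \frac{77000039935542694173}{622132053032300} \approx -1.2377 \cdot 10^{5}$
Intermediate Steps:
$v = - \frac{4159012227}{5138020325}$ ($v = \left(-224069\right) \frac{1}{241165} + 12746 \cdot \frac{1}{106525} = - \frac{224069}{241165} + \frac{12746}{106525} = - \frac{4159012227}{5138020325} \approx -0.80946$)
$T = -30942$ ($T = 66 - 31008 = -30942$)
$I{\left(n \right)} = \frac{1}{4}$
$\frac{T}{I{\left(-589 \right)}} + \frac{v}{-121084} = - 30942 \frac{1}{\frac{1}{4}} - \frac{4159012227}{5138020325 \left(-121084\right)} = \left(-30942\right) 4 - - \frac{4159012227}{622132053032300} = -123768 + \frac{4159012227}{622132053032300} = - \frac{77000039935542694173}{622132053032300}$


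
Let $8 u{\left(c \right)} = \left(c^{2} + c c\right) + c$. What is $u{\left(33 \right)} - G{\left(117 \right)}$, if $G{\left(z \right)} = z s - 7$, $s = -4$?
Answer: $\frac{6011}{8} \approx 751.38$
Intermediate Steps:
$G{\left(z \right)} = -7 - 4 z$ ($G{\left(z \right)} = z \left(-4\right) - 7 = - 4 z - 7 = -7 - 4 z$)
$u{\left(c \right)} = \frac{c^{2}}{4} + \frac{c}{8}$ ($u{\left(c \right)} = \frac{\left(c^{2} + c c\right) + c}{8} = \frac{\left(c^{2} + c^{2}\right) + c}{8} = \frac{2 c^{2} + c}{8} = \frac{c + 2 c^{2}}{8} = \frac{c^{2}}{4} + \frac{c}{8}$)
$u{\left(33 \right)} - G{\left(117 \right)} = \frac{1}{8} \cdot 33 \left(1 + 2 \cdot 33\right) - \left(-7 - 468\right) = \frac{1}{8} \cdot 33 \left(1 + 66\right) - \left(-7 - 468\right) = \frac{1}{8} \cdot 33 \cdot 67 - -475 = \frac{2211}{8} + 475 = \frac{6011}{8}$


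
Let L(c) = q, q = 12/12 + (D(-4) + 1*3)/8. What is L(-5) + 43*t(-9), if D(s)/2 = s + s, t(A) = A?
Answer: -3101/8 ≈ -387.63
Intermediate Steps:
D(s) = 4*s (D(s) = 2*(s + s) = 2*(2*s) = 4*s)
q = -5/8 (q = 12/12 + (4*(-4) + 1*3)/8 = 12*(1/12) + (-16 + 3)*(⅛) = 1 - 13*⅛ = 1 - 13/8 = -5/8 ≈ -0.62500)
L(c) = -5/8
L(-5) + 43*t(-9) = -5/8 + 43*(-9) = -5/8 - 387 = -3101/8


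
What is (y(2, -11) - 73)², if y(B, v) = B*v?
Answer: 9025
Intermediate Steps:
(y(2, -11) - 73)² = (2*(-11) - 73)² = (-22 - 73)² = (-95)² = 9025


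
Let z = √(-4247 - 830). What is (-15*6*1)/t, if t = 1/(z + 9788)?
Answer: -880920 - 90*I*√5077 ≈ -8.8092e+5 - 6412.8*I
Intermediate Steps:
z = I*√5077 (z = √(-5077) = I*√5077 ≈ 71.253*I)
t = 1/(9788 + I*√5077) (t = 1/(I*√5077 + 9788) = 1/(9788 + I*√5077) ≈ 0.00010216 - 7.437e-7*I)
(-15*6*1)/t = (-15*6*1)/(9788/95810021 - I*√5077/95810021) = (-90*1)/(9788/95810021 - I*√5077/95810021) = -90/(9788/95810021 - I*√5077/95810021)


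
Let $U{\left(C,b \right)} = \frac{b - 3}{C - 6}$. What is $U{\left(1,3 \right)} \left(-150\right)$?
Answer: $0$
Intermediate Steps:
$U{\left(C,b \right)} = \frac{-3 + b}{-6 + C}$
$U{\left(1,3 \right)} \left(-150\right) = \frac{-3 + 3}{-6 + 1} \left(-150\right) = \frac{1}{-5} \cdot 0 \left(-150\right) = \left(- \frac{1}{5}\right) 0 \left(-150\right) = 0 \left(-150\right) = 0$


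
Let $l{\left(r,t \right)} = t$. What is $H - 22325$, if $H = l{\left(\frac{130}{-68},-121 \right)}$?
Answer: $-22446$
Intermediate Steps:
$H = -121$
$H - 22325 = -121 - 22325 = -22446$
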